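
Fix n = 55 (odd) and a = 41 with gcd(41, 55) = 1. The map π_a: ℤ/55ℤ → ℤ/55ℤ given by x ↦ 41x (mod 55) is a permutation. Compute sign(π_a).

-1

Orbit of 31 under x↦41x: [31, 6, 26, 21, 36, 46, 16]… (length divides ord_55(41)).
Cycle lengths of π_41 on ℤ/55ℤ: [10, 10, 10, 10, 10, 1, 1, 1, 1, 1]; 10 cycles in total.
55 − 10 = 45 transpositions; sign(π) = (−1)^45 = -1.
The Jacobi symbol (41|55) = -1 (Zolotarev) agrees.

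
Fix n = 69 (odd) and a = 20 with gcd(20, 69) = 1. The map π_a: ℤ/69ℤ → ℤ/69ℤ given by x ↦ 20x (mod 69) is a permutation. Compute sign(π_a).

Orbit of 68 under x↦20x: [68, 49, 14, 4, 11, 13, 53]… (length divides ord_69(20)).
Cycle type of π: 22×3 + 2 + 1; total 5 cycles.
5 cycles on 69: each ℓ→(−1)^(ℓ−1), product (−1)^64 = +1.

+1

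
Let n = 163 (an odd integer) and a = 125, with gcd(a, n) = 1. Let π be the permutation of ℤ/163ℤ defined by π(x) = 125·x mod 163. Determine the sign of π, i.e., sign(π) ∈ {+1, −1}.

Trace 53: π^k(53) = [53, 105, 85, 30, 1, 125, 140] for k=0..6.
Cycle lengths of π_125 on ℤ/163ℤ: [18, 18, 18, 18, 18, 18, 18, 18, 18, 1]; 10 cycles in total.
n − c = 163 − 10 = 153; sign = (−1)^153 = -1.
Zolotarev: (125|163) = -1, matching the cycle-count sign.

-1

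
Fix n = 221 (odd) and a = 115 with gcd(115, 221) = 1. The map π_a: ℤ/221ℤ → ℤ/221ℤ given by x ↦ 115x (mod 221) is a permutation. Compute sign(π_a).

-1

Orbit of 123 under x↦115x: [123, 1, 115, 186, 174, 120, 98]… (length divides ord_221(115)).
Decompose π into cycles: lengths [12, 12, 12, 12, 12, 12, 12, 12, 12, 12, 12, 12, 12, 12, 12, 12, 12, 4, 4, 4, 4, 1] (22 cycles, including the fixed point 0).
221 − 22 = 199 transpositions; sign(π) = (−1)^199 = -1.
The Jacobi symbol (115|221) = -1 (Zolotarev) agrees.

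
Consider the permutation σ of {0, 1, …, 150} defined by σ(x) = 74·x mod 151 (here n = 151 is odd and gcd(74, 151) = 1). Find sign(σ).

Orbit of 1 under x↦74x: [1, 74, 40, 91, 90, 16, 127]… (length divides ord_151(74)).
Cycle type of π: 75×2 + 1; total 3 cycles.
With 3 cycles on 151 points, sign = (−1)^{151−3} = +1.

+1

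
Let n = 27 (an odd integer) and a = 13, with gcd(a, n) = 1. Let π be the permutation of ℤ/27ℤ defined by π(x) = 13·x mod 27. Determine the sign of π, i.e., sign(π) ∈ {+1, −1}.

+1

Start at x=25: 25 → 1 → 13 → 7 → 10 → 22 → 16 → … (one orbit).
7 cycles of lengths [9, 9, 3, 3, 1, 1, 1].
Σ(ℓ_i−1) = 27−7 = 20; sign = (−1)^20 = +1.
The Jacobi symbol (13|27) = +1 (Zolotarev) agrees.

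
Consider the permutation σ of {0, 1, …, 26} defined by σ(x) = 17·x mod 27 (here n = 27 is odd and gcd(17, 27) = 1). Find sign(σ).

Trace 17: π^k(17) = [17, 19, 26, 10, 8, 1] for k=0..5.
8 cycles of lengths [6, 6, 6, 2, 2, 2, 2, 1].
n − c = 27 − 8 = 19; sign = (−1)^19 = -1.
(17|27)_J = -1 (Zolotarev's lemma cross-check).

-1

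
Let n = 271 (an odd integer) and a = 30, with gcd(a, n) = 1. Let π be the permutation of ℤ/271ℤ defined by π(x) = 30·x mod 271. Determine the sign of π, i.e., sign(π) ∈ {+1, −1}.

-1

Orbit of 28 under x↦30x: [28, 27, 268, 181, 10, 29, 57]… (length divides ord_271(30)).
Cycle type of π: 30×9 + 1; total 10 cycles.
271 − 10 = 261 transpositions; sign(π) = (−1)^261 = -1.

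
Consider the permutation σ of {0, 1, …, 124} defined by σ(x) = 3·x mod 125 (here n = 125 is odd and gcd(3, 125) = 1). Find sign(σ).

-1

Start at x=114: 114 → 92 → 26 → 78 → 109 → 77 → 106 → … (one orbit).
π_3 has 4 disjoint cycles with lengths [100, 20, 4, 1] on {0,…,124}.
Σ(ℓ_i−1) = 125−4 = 121; sign = (−1)^121 = -1.
Check: (3/125) = -1 by Zolotarev.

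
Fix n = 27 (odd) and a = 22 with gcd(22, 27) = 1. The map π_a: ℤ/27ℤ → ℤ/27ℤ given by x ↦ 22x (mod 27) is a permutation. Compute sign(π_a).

Start at x=22: 22 → 25 → 10 → 4 → 7 → 19 → 13 → … (one orbit).
The orbit structure of x ↦ 22x mod 27: 7 orbits of sizes [9, 9, 3, 3, 1, 1, 1].
With 7 cycles on 27 points, sign = (−1)^{27−7} = +1.

+1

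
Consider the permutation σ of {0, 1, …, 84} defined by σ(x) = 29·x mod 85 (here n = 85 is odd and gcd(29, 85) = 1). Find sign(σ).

-1

Trace 24: π^k(24) = [24, 16, 39, 26, 74, 21, 14] for k=0..6.
Cycle lengths of π_29 on ℤ/85ℤ: [16, 16, 16, 16, 16, 2, 2, 1]; 8 cycles in total.
8 cycles on 85: each ℓ→(−1)^(ℓ−1), product (−1)^77 = -1.
(29|85)_J = -1 (Zolotarev's lemma cross-check).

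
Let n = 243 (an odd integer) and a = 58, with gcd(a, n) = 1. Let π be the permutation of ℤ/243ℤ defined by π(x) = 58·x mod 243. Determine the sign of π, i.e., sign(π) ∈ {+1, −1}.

+1

Orbit of 22 under x↦58x: [22, 61, 136, 112, 178, 118, 40]… (length divides ord_243(58)).
The orbit structure of x ↦ 58x mod 243: 11 orbits of sizes [81, 81, 27, 27, 9, 9, 3, 3, 1, 1, 1].
n − c = 243 − 11 = 232; sign = (−1)^232 = +1.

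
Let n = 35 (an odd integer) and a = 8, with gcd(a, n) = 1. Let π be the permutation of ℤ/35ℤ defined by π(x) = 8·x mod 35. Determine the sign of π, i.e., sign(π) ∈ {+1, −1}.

-1

Orbit of 8 under x↦8x: [8, 29, 22, 1]… (length divides ord_35(8)).
14 cycles of lengths [4, 4, 4, 4, 4, 4, 4, 1, 1, 1, 1, 1, 1, 1].
With 14 cycles on 35 points, sign = (−1)^{35−14} = -1.
Via Zolotarev, sign(π_{8}) = (8|35) = -1.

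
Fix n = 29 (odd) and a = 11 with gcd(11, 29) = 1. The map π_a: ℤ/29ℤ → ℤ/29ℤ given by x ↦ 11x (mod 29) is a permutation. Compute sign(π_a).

Trace 21: π^k(21) = [21, 28, 18, 24, 3, 4, 15] for k=0..6.
π_11 has 2 disjoint cycles with lengths [28, 1] on {0,…,28}.
n − c = 29 − 2 = 27; sign = (−1)^27 = -1.
Check: (11/29) = -1 by Zolotarev.

-1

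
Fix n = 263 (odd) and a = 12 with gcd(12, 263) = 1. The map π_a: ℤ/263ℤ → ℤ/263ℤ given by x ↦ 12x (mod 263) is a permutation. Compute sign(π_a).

+1

Trace 93: π^k(93) = [93, 64, 242, 11, 132, 6, 72] for k=0..6.
Cycle lengths of π_12 on ℤ/263ℤ: [131, 131, 1]; 3 cycles in total.
Σ(ℓ_i−1) = 263−3 = 260; sign = (−1)^260 = +1.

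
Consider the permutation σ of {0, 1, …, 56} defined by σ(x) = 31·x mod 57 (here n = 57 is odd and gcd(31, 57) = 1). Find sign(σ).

-1

Start at x=7: 7 → 46 → 1 → 31 → 49 → 37 → 7 (one orbit).
12 cycles of lengths [6, 6, 6, 6, 6, 6, 6, 6, 6, 1, 1, 1].
n − c = 57 − 12 = 45; sign = (−1)^45 = -1.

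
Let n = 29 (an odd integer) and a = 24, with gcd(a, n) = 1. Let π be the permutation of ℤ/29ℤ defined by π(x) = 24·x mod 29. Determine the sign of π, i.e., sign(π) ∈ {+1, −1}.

Start at x=20: 20 → 16 → 7 → 23 → 1 → 24 → 25 → 20 (one orbit).
Cycle type of π: 7×4 + 1; total 5 cycles.
Σ(ℓ_i−1) = 29−5 = 24; sign = (−1)^24 = +1.
Check: (24/29) = +1 by Zolotarev.

+1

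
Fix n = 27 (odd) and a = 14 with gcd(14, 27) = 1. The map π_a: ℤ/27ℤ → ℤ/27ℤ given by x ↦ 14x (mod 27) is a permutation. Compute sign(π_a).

Start at x=2: 2 → 1 → 14 → 7 → 17 → 22 → 11 → … (one orbit).
Cycle lengths of π_14 on ℤ/27ℤ: [18, 6, 2, 1]; 4 cycles in total.
4 cycles on 27: each ℓ→(−1)^(ℓ−1), product (−1)^23 = -1.
The Jacobi symbol (14|27) = -1 (Zolotarev) agrees.

-1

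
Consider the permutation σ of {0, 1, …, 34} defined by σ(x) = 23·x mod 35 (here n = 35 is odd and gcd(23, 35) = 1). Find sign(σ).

Trace 18: π^k(18) = [18, 29, 2, 11, 8, 9, 32] for k=0..6.
Cycle type of π: 12×2 + 4 + 3×2 + 1; total 6 cycles.
n − c = 35 − 6 = 29; sign = (−1)^29 = -1.

-1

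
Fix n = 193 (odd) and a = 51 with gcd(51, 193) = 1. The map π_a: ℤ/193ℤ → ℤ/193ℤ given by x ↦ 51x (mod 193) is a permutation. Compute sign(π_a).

Start at x=41: 41 → 161 → 105 → 144 → 10 → 124 → 148 → … (one orbit).
Cycle lengths of π_51 on ℤ/193ℤ: [192, 1]; 2 cycles in total.
Σ(ℓ_i−1) = 193−2 = 191; sign = (−1)^191 = -1.
(51|193)_J = -1 (Zolotarev's lemma cross-check).

-1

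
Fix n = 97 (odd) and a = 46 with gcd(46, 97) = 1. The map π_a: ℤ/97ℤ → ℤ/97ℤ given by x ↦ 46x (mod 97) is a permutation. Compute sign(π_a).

Start at x=46: 46 → 79 → 45 → 33 → 63 → 85 → 30 → … (one orbit).
4 cycles of lengths [32, 32, 32, 1].
4 cycles on 97: each ℓ→(−1)^(ℓ−1), product (−1)^93 = -1.
Zolotarev: (46|97) = -1, matching the cycle-count sign.

-1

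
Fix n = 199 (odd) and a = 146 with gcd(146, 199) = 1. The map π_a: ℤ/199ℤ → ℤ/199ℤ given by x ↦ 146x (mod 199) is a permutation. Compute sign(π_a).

-1

Trace 187: π^k(187) = [187, 39, 122, 101, 20, 134, 62] for k=0..6.
Decompose π into cycles: lengths [198, 1] (2 cycles, including the fixed point 0).
n − c = 199 − 2 = 197; sign = (−1)^197 = -1.
The Jacobi symbol (146|199) = -1 (Zolotarev) agrees.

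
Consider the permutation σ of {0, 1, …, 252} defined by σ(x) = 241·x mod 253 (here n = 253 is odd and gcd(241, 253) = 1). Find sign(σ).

+1

Orbit of 43 under x↦241x: [43, 243, 120, 78, 76, 100, 65]… (length divides ord_253(241)).
The orbit structure of x ↦ 241x mod 253: 17 orbits of sizes [22, 22, 22, 22, 22, 22, 22, 22, 22, 22, 22, 2, 2, 2, 2, 2, 1].
n − c = 253 − 17 = 236; sign = (−1)^236 = +1.
Via Zolotarev, sign(π_{241}) = (241|253) = +1.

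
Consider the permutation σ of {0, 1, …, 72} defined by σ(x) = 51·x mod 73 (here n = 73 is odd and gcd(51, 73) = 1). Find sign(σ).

Start at x=72: 72 → 22 → 27 → 63 → 1 → 51 → 46 → … (one orbit).
Cycle type of π: 8×9 + 1; total 10 cycles.
n − c = 73 − 10 = 63; sign = (−1)^63 = -1.
Zolotarev: (51|73) = -1, matching the cycle-count sign.

-1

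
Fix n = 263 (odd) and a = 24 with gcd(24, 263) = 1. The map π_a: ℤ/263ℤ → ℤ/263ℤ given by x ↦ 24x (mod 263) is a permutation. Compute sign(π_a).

+1

Start at x=223: 223 → 92 → 104 → 129 → 203 → 138 → 156 → … (one orbit).
Cycle lengths of π_24 on ℤ/263ℤ: [131, 131, 1]; 3 cycles in total.
With 3 cycles on 263 points, sign = (−1)^{263−3} = +1.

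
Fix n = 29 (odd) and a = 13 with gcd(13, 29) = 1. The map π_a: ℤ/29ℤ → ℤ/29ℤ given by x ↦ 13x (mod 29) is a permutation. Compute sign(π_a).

+1

Trace 22: π^k(22) = [22, 25, 6, 20, 28, 16, 5] for k=0..6.
π_13 has 3 disjoint cycles with lengths [14, 14, 1] on {0,…,28}.
n − c = 29 − 3 = 26; sign = (−1)^26 = +1.
Zolotarev: (13|29) = +1, matching the cycle-count sign.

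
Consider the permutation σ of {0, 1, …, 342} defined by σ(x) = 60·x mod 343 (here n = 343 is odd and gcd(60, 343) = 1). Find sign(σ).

Orbit of 88 under x↦60x: [88, 135, 211, 312, 198, 218, 46]… (length divides ord_343(60)).
Decompose π into cycles: lengths [147, 147, 21, 21, 3, 3, 1] (7 cycles, including the fixed point 0).
sign(π) = (−1)^{n − #cycles} = (−1)^{343−7} = (−1)^336 = +1.
Zolotarev: (60|343) = +1, matching the cycle-count sign.

+1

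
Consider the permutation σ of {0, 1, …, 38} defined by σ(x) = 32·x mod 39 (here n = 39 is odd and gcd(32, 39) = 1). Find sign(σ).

+1

Orbit of 11 under x↦32x: [11, 1, 32, 10, 8, 22, 2]… (length divides ord_39(32)).
π_32 has 5 disjoint cycles with lengths [12, 12, 12, 2, 1] on {0,…,38}.
Σ(ℓ_i−1) = 39−5 = 34; sign = (−1)^34 = +1.
Check: (32/39) = +1 by Zolotarev.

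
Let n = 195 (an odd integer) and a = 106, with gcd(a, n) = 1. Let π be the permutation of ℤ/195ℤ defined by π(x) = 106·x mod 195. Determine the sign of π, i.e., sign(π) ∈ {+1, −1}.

Trace 136: π^k(136) = [136, 181, 76, 61, 31, 166, 46] for k=0..6.
30 cycles of lengths [12, 12, 12, 12, 12, 12, 12, 12, 12, 12, 12, 12, 12, 12, 12, 1, 1, 1, 1, 1, 1, 1, 1, 1, 1, 1, 1, 1, 1, 1].
30 cycles on 195: each ℓ→(−1)^(ℓ−1), product (−1)^165 = -1.
Check: (106/195) = -1 by Zolotarev.

-1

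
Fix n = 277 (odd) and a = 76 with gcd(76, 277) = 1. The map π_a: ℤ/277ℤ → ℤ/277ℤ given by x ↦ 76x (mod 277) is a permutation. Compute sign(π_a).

Start at x=225: 225 → 203 → 193 → 264 → 120 → 256 → 66 → … (one orbit).
Cycle lengths of π_76 on ℤ/277ℤ: [46, 46, 46, 46, 46, 46, 1]; 7 cycles in total.
n − c = 277 − 7 = 270; sign = (−1)^270 = +1.
(76|277)_J = +1 (Zolotarev's lemma cross-check).

+1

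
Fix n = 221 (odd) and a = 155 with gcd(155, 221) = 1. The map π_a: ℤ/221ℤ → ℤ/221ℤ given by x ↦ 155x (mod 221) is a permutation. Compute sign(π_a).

+1

Start at x=183: 183 → 77 → 1 → 155 → 157 → 25 → 118 → … (one orbit).
33 cycles of lengths [8, 8, 8, 8, 8, 8, 8, 8, 8, 8, 8, 8, 8, 8, 8, 8, 8, 8, 8, 8, 8, 8, 8, 8, 8, 8, 2, 2, 2, 2, 2, 2, 1].
Σ(ℓ_i−1) = 221−33 = 188; sign = (−1)^188 = +1.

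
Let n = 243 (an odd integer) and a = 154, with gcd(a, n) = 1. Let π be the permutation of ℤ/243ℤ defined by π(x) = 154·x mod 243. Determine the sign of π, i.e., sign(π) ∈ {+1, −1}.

+1

Orbit of 46 under x↦154x: [46, 37, 109, 19, 10, 82, 235]… (length divides ord_243(154)).
Cycle type of π: 27×6 + 9×6 + 3×6 + 1×9; total 27 cycles.
27 cycles on 243: each ℓ→(−1)^(ℓ−1), product (−1)^216 = +1.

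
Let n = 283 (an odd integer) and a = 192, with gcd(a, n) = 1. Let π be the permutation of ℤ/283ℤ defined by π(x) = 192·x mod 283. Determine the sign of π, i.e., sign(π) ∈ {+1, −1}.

-1

Start at x=201: 201 → 104 → 158 → 55 → 89 → 108 → 77 → … (one orbit).
Cycle lengths of π_192 on ℤ/283ℤ: [282, 1]; 2 cycles in total.
Σ(ℓ_i−1) = 283−2 = 281; sign = (−1)^281 = -1.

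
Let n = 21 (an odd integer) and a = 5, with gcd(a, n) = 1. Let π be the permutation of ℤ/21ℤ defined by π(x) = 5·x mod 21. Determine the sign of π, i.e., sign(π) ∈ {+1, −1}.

Orbit of 17 under x↦5x: [17, 1, 5, 4, 20, 16]… (length divides ord_21(5)).
Cycle lengths of π_5 on ℤ/21ℤ: [6, 6, 6, 2, 1]; 5 cycles in total.
n − c = 21 − 5 = 16; sign = (−1)^16 = +1.
Via Zolotarev, sign(π_{5}) = (5|21) = +1.

+1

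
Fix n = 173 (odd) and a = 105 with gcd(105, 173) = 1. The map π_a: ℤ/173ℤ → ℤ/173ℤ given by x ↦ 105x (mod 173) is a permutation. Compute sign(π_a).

Start at x=51: 51 → 165 → 25 → 30 → 36 → 147 → 38 → … (one orbit).
2 cycles of lengths [172, 1].
Σ(ℓ_i−1) = 173−2 = 171; sign = (−1)^171 = -1.
(105|173)_J = -1 (Zolotarev's lemma cross-check).

-1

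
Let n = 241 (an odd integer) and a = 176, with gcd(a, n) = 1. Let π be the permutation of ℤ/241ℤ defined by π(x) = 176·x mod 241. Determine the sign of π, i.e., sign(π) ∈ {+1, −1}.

Trace 115: π^k(115) = [115, 237, 19, 211, 22, 16, 165] for k=0..6.
π_176 has 6 disjoint cycles with lengths [48, 48, 48, 48, 48, 1] on {0,…,240}.
6 cycles on 241: each ℓ→(−1)^(ℓ−1), product (−1)^235 = -1.
Check: (176/241) = -1 by Zolotarev.

-1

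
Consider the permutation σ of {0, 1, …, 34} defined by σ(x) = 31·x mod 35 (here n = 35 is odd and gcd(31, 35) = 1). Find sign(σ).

Trace 11: π^k(11) = [11, 26, 1, 31, 16, 6] for k=0..5.
Cycle lengths of π_31 on ℤ/35ℤ: [6, 6, 6, 6, 6, 1, 1, 1, 1, 1]; 10 cycles in total.
n − c = 35 − 10 = 25; sign = (−1)^25 = -1.
Via Zolotarev, sign(π_{31}) = (31|35) = -1.

-1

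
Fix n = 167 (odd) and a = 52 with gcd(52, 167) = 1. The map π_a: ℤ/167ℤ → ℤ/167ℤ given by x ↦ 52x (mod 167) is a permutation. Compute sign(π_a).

Start at x=11: 11 → 71 → 18 → 101 → 75 → 59 → 62 → … (one orbit).
2 cycles of lengths [166, 1].
167 − 2 = 165 transpositions; sign(π) = (−1)^165 = -1.

-1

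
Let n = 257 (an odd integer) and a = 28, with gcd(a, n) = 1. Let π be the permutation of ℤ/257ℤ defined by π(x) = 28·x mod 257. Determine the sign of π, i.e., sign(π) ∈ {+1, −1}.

-1

Orbit of 38 under x↦28x: [38, 36, 237, 211, 254, 173, 218]… (length divides ord_257(28)).
Decompose π into cycles: lengths [256, 1] (2 cycles, including the fixed point 0).
257 − 2 = 255 transpositions; sign(π) = (−1)^255 = -1.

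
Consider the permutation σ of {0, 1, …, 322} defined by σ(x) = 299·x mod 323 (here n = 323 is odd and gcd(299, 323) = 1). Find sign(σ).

Start at x=147: 147 → 25 → 46 → 188 → 10 → 83 → 269 → … (one orbit).
5 cycles of lengths [144, 144, 18, 16, 1].
With 5 cycles on 323 points, sign = (−1)^{323−5} = +1.
(299|323)_J = +1 (Zolotarev's lemma cross-check).

+1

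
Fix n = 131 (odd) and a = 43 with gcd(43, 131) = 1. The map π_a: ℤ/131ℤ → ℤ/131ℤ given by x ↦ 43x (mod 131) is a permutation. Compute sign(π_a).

Trace 5: π^k(5) = [5, 84, 75, 81, 77, 36, 107] for k=0..6.
Decompose π into cycles: lengths [65, 65, 1] (3 cycles, including the fixed point 0).
sign(π) = (−1)^{n − #cycles} = (−1)^{131−3} = (−1)^128 = +1.
(43|131)_J = +1 (Zolotarev's lemma cross-check).

+1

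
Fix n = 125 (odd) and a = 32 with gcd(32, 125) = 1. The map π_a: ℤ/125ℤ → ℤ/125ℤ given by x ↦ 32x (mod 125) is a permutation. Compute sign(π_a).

Trace 107: π^k(107) = [107, 49, 68, 51, 7, 99, 43] for k=0..6.
12 cycles of lengths [20, 20, 20, 20, 20, 4, 4, 4, 4, 4, 4, 1].
With 12 cycles on 125 points, sign = (−1)^{125−12} = -1.
(32|125)_J = -1 (Zolotarev's lemma cross-check).

-1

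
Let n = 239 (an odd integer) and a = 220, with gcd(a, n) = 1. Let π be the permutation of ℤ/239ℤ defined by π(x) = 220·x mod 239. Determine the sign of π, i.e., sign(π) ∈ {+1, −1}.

Orbit of 213 under x↦220x: [213, 16, 174, 40, 196, 100, 12]… (length divides ord_239(220)).
Cycle lengths of π_220 on ℤ/239ℤ: [119, 119, 1]; 3 cycles in total.
Σ(ℓ_i−1) = 239−3 = 236; sign = (−1)^236 = +1.
Zolotarev: (220|239) = +1, matching the cycle-count sign.

+1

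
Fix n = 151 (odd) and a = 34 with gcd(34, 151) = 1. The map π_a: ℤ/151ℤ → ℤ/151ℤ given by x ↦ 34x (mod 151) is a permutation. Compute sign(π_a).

+1

Trace 17: π^k(17) = [17, 125, 22, 144, 64, 62, 145] for k=0..6.
Cycle lengths of π_34 on ℤ/151ℤ: [75, 75, 1]; 3 cycles in total.
151 − 3 = 148 transpositions; sign(π) = (−1)^148 = +1.
The Jacobi symbol (34|151) = +1 (Zolotarev) agrees.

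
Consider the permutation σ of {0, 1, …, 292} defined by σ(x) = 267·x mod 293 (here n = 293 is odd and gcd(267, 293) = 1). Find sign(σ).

Start at x=256: 256 → 83 → 186 → 145 → 39 → 158 → 287 → … (one orbit).
The orbit structure of x ↦ 267x mod 293: 3 orbits of sizes [146, 146, 1].
Σ(ℓ_i−1) = 293−3 = 290; sign = (−1)^290 = +1.

+1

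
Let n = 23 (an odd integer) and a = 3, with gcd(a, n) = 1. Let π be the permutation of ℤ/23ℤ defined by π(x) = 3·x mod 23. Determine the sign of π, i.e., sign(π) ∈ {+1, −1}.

Start at x=3: 3 → 9 → 4 → 12 → 13 → 16 → 2 → … (one orbit).
Decompose π into cycles: lengths [11, 11, 1] (3 cycles, including the fixed point 0).
n − c = 23 − 3 = 20; sign = (−1)^20 = +1.
Zolotarev: (3|23) = +1, matching the cycle-count sign.

+1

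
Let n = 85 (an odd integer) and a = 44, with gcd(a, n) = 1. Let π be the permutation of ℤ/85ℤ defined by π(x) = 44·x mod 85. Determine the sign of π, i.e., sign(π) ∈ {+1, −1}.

-1

Trace 1: π^k(1) = [1, 44, 66, 14, 21, 74, 26] for k=0..6.
The orbit structure of x ↦ 44x mod 85: 8 orbits of sizes [16, 16, 16, 16, 16, 2, 2, 1].
Σ(ℓ_i−1) = 85−8 = 77; sign = (−1)^77 = -1.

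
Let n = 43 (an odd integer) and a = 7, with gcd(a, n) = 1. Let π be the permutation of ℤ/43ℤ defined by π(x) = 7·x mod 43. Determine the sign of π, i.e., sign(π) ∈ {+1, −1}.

-1

Orbit of 7 under x↦7x: [7, 6, 42, 36, 37, 1]… (length divides ord_43(7)).
π_7 has 8 disjoint cycles with lengths [6, 6, 6, 6, 6, 6, 6, 1] on {0,…,42}.
sign(π) = (−1)^{n − #cycles} = (−1)^{43−8} = (−1)^35 = -1.
The Jacobi symbol (7|43) = -1 (Zolotarev) agrees.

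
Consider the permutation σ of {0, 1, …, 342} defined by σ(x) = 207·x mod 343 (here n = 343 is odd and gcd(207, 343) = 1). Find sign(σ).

+1

Orbit of 219 under x↦207x: [219, 57, 137, 233, 211, 116, 2]… (length divides ord_343(207)).
The orbit structure of x ↦ 207x mod 343: 7 orbits of sizes [147, 147, 21, 21, 3, 3, 1].
343 − 7 = 336 transpositions; sign(π) = (−1)^336 = +1.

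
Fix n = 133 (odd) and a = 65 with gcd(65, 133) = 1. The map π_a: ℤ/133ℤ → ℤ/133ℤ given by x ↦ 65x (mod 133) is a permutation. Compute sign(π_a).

Orbit of 65 under x↦65x: [65, 102, 113, 30, 88, 1]… (length divides ord_133(65)).
Decompose π into cycles: lengths [6, 6, 6, 6, 6, 6, 6, 6, 6, 6, 6, 6, 6, 6, 6, 6, 6, 6, 6, 6, 6, 3, 3, 1] (24 cycles, including the fixed point 0).
sign(π) = (−1)^{n − #cycles} = (−1)^{133−24} = (−1)^109 = -1.
Zolotarev: (65|133) = -1, matching the cycle-count sign.

-1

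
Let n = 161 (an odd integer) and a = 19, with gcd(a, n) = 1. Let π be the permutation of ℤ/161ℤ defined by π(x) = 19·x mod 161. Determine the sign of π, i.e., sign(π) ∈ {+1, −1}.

+1

Start at x=25: 25 → 153 → 9 → 10 → 29 → 68 → 4 → … (one orbit).
Cycle lengths of π_19 on ℤ/161ℤ: [66, 66, 22, 6, 1]; 5 cycles in total.
5 cycles on 161: each ℓ→(−1)^(ℓ−1), product (−1)^156 = +1.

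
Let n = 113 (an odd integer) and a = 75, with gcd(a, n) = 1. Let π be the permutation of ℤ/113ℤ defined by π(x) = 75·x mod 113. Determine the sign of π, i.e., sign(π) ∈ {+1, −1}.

Trace 51: π^k(51) = [51, 96, 81, 86, 9, 110, 1] for k=0..6.
2 cycles of lengths [112, 1].
With 2 cycles on 113 points, sign = (−1)^{113−2} = -1.

-1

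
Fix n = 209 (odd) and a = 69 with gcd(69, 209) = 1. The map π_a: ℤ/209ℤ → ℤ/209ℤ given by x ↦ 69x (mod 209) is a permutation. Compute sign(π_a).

-1

Trace 159: π^k(159) = [159, 103, 1, 69, 163, 170, 26] for k=0..6.
π_69 has 12 disjoint cycles with lengths [30, 30, 30, 30, 30, 30, 6, 6, 6, 5, 5, 1] on {0,…,208}.
sign(π) = (−1)^{n − #cycles} = (−1)^{209−12} = (−1)^197 = -1.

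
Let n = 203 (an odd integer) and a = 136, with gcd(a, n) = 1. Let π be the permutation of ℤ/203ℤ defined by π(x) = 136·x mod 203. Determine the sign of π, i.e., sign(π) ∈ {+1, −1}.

Orbit of 36 under x↦136x: [36, 24, 16, 146, 165, 110, 141]… (length divides ord_203(136)).
Cycle lengths of π_136 on ℤ/203ℤ: [42, 42, 42, 42, 7, 7, 7, 7, 6, 1]; 10 cycles in total.
sign(π) = (−1)^{n − #cycles} = (−1)^{203−10} = (−1)^193 = -1.
Via Zolotarev, sign(π_{136}) = (136|203) = -1.

-1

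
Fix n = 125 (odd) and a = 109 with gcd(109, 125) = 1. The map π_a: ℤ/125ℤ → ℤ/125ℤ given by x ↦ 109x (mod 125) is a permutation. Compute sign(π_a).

Start at x=121: 121 → 64 → 101 → 9 → 106 → 54 → 11 → … (one orbit).
7 cycles of lengths [50, 50, 10, 10, 2, 2, 1].
sign(π) = (−1)^{n − #cycles} = (−1)^{125−7} = (−1)^118 = +1.

+1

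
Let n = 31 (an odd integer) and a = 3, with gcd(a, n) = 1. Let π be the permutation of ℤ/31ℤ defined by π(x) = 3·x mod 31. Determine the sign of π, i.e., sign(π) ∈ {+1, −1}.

-1

Start at x=11: 11 → 2 → 6 → 18 → 23 → 7 → 21 → … (one orbit).
Cycle lengths of π_3 on ℤ/31ℤ: [30, 1]; 2 cycles in total.
2 cycles on 31: each ℓ→(−1)^(ℓ−1), product (−1)^29 = -1.
The Jacobi symbol (3|31) = -1 (Zolotarev) agrees.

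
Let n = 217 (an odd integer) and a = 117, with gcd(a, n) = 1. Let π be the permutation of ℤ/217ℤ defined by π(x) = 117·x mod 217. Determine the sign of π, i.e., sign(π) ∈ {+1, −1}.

Orbit of 153 under x↦117x: [153, 107, 150, 190, 96, 165, 209]… (length divides ord_217(117)).
Cycle type of π: 30×7 + 6 + 1; total 9 cycles.
With 9 cycles on 217 points, sign = (−1)^{217−9} = +1.
Check: (117/217) = +1 by Zolotarev.

+1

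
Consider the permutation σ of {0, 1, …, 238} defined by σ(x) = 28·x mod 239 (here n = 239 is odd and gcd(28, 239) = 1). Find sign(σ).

Orbit of 76 under x↦28x: [76, 216, 73, 132, 111, 1, 28]… (length divides ord_239(28)).
π_28 has 8 disjoint cycles with lengths [34, 34, 34, 34, 34, 34, 34, 1] on {0,…,238}.
8 cycles on 239: each ℓ→(−1)^(ℓ−1), product (−1)^231 = -1.

-1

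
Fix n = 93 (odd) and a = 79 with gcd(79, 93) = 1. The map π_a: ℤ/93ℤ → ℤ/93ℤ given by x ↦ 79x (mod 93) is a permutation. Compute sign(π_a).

Start at x=25: 25 → 22 → 64 → 34 → 82 → 61 → 76 → … (one orbit).
Decompose π into cycles: lengths [30, 30, 30, 1, 1, 1] (6 cycles, including the fixed point 0).
With 6 cycles on 93 points, sign = (−1)^{93−6} = -1.
Zolotarev: (79|93) = -1, matching the cycle-count sign.

-1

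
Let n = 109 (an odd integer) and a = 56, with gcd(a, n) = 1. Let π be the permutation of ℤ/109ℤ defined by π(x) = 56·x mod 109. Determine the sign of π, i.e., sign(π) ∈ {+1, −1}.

-1

Start at x=34: 34 → 51 → 22 → 33 → 104 → 47 → 16 → … (one orbit).
Decompose π into cycles: lengths [108, 1] (2 cycles, including the fixed point 0).
109 − 2 = 107 transpositions; sign(π) = (−1)^107 = -1.
Zolotarev: (56|109) = -1, matching the cycle-count sign.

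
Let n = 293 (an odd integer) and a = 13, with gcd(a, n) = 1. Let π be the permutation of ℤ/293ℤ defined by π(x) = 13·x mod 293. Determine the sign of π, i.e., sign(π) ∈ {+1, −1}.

Start at x=227: 227 → 21 → 273 → 33 → 136 → 10 → 130 → … (one orbit).
Cycle lengths of π_13 on ℤ/293ℤ: [292, 1]; 2 cycles in total.
293 − 2 = 291 transpositions; sign(π) = (−1)^291 = -1.
(13|293)_J = -1 (Zolotarev's lemma cross-check).

-1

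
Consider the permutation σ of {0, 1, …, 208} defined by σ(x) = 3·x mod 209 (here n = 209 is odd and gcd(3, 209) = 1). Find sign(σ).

-1

Start at x=92: 92 → 67 → 201 → 185 → 137 → 202 → 188 → … (one orbit).
6 cycles of lengths [90, 90, 18, 5, 5, 1].
6 cycles on 209: each ℓ→(−1)^(ℓ−1), product (−1)^203 = -1.
(3|209)_J = -1 (Zolotarev's lemma cross-check).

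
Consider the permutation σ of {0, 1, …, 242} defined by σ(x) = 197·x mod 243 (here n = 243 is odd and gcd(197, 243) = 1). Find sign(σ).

Orbit of 226 under x↦197x: [226, 53, 235, 125, 82, 116, 10]… (length divides ord_243(197)).
π_197 has 14 disjoint cycles with lengths [54, 54, 54, 18, 18, 18, 6, 6, 6, 2, 2, 2, 2, 1] on {0,…,242}.
243 − 14 = 229 transpositions; sign(π) = (−1)^229 = -1.

-1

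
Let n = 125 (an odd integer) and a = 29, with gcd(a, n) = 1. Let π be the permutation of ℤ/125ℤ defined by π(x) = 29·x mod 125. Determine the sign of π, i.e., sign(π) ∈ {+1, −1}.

+1

Orbit of 66 under x↦29x: [66, 39, 6, 49, 46, 84, 61]… (length divides ord_125(29)).
7 cycles of lengths [50, 50, 10, 10, 2, 2, 1].
7 cycles on 125: each ℓ→(−1)^(ℓ−1), product (−1)^118 = +1.
Zolotarev: (29|125) = +1, matching the cycle-count sign.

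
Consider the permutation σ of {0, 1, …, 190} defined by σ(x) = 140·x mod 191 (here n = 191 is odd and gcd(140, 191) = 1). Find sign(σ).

-1

Trace 66: π^k(66) = [66, 72, 148, 92, 83, 160, 53] for k=0..6.
2 cycles of lengths [190, 1].
sign(π) = (−1)^{n − #cycles} = (−1)^{191−2} = (−1)^189 = -1.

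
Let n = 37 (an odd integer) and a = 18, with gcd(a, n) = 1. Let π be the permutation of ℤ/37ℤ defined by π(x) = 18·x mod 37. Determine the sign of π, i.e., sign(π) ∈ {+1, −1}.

Start at x=11: 11 → 13 → 12 → 31 → 3 → 17 → 10 → … (one orbit).
Decompose π into cycles: lengths [36, 1] (2 cycles, including the fixed point 0).
With 2 cycles on 37 points, sign = (−1)^{37−2} = -1.

-1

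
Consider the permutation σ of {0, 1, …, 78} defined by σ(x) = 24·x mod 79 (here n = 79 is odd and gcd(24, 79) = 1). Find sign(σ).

Orbit of 55 under x↦24x: [55, 56, 1, 24, 23, 78]… (length divides ord_79(24)).
Decompose π into cycles: lengths [6, 6, 6, 6, 6, 6, 6, 6, 6, 6, 6, 6, 6, 1] (14 cycles, including the fixed point 0).
14 cycles on 79: each ℓ→(−1)^(ℓ−1), product (−1)^65 = -1.

-1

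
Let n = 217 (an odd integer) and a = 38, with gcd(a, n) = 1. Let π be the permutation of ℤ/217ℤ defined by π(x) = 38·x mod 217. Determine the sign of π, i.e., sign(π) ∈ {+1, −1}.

Orbit of 5 under x↦38x: [5, 190, 59, 72, 132, 25, 82]… (length divides ord_217(38)).
Cycle lengths of π_38 on ℤ/217ℤ: [30, 30, 30, 30, 30, 30, 15, 15, 6, 1]; 10 cycles in total.
sign(π) = (−1)^{n − #cycles} = (−1)^{217−10} = (−1)^207 = -1.
Check: (38/217) = -1 by Zolotarev.

-1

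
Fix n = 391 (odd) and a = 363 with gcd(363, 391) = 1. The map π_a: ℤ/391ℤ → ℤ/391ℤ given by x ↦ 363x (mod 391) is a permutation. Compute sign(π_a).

Orbit of 239 under x↦363x: [239, 346, 87, 301, 174, 211, 348]… (length divides ord_391(363)).
π_363 has 6 disjoint cycles with lengths [176, 176, 16, 11, 11, 1] on {0,…,390}.
n − c = 391 − 6 = 385; sign = (−1)^385 = -1.
Zolotarev: (363|391) = -1, matching the cycle-count sign.

-1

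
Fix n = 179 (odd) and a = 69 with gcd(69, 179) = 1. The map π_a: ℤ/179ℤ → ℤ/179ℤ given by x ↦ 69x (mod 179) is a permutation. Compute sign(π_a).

Trace 123: π^k(123) = [123, 74, 94, 42, 34, 19, 58] for k=0..6.
π_69 has 2 disjoint cycles with lengths [178, 1] on {0,…,178}.
179 − 2 = 177 transpositions; sign(π) = (−1)^177 = -1.

-1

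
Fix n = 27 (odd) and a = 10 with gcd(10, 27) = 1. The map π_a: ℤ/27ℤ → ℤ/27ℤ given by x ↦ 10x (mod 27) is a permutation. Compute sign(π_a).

+1

Orbit of 10 under x↦10x: [10, 19, 1]… (length divides ord_27(10)).
15 cycles of lengths [3, 3, 3, 3, 3, 3, 1, 1, 1, 1, 1, 1, 1, 1, 1].
sign(π) = (−1)^{n − #cycles} = (−1)^{27−15} = (−1)^12 = +1.
(10|27)_J = +1 (Zolotarev's lemma cross-check).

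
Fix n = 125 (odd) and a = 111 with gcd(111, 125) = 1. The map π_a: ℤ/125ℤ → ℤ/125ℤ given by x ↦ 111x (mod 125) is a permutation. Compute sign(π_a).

Trace 11: π^k(11) = [11, 96, 31, 66, 76, 61, 21] for k=0..6.
Decompose π into cycles: lengths [25, 25, 25, 25, 5, 5, 5, 5, 1, 1, 1, 1, 1] (13 cycles, including the fixed point 0).
n − c = 125 − 13 = 112; sign = (−1)^112 = +1.

+1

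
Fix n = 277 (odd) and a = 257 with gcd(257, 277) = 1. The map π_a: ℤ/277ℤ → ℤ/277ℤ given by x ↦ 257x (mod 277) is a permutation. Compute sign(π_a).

-1

Orbit of 177 under x↦257x: [177, 61, 165, 24, 74, 182, 238]… (length divides ord_277(257)).
Cycle type of π: 276 + 1; total 2 cycles.
277 − 2 = 275 transpositions; sign(π) = (−1)^275 = -1.
Via Zolotarev, sign(π_{257}) = (257|277) = -1.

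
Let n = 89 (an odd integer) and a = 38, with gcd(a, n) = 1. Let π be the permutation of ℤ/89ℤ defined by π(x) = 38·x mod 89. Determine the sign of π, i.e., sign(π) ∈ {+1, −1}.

-1

Trace 82: π^k(82) = [82, 1, 38, 20, 48, 44, 70] for k=0..6.
Cycle lengths of π_38 on ℤ/89ℤ: [88, 1]; 2 cycles in total.
89 − 2 = 87 transpositions; sign(π) = (−1)^87 = -1.
Via Zolotarev, sign(π_{38}) = (38|89) = -1.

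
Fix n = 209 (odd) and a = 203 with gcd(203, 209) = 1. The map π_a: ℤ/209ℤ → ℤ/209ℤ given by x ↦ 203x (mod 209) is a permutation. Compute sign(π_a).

Orbit of 203 under x↦203x: [203, 36, 202, 42, 166, 49, 124]… (length divides ord_209(203)).
Decompose π into cycles: lengths [90, 90, 18, 5, 5, 1] (6 cycles, including the fixed point 0).
209 − 6 = 203 transpositions; sign(π) = (−1)^203 = -1.

-1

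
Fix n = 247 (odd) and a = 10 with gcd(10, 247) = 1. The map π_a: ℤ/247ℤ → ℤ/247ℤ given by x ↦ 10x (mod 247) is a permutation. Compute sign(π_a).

Trace 147: π^k(147) = [147, 235, 127, 35, 103, 42, 173] for k=0..6.
The orbit structure of x ↦ 10x mod 247: 16 orbits of sizes [18, 18, 18, 18, 18, 18, 18, 18, 18, 18, 18, 18, 18, 6, 6, 1].
sign(π) = (−1)^{n − #cycles} = (−1)^{247−16} = (−1)^231 = -1.
Zolotarev: (10|247) = -1, matching the cycle-count sign.

-1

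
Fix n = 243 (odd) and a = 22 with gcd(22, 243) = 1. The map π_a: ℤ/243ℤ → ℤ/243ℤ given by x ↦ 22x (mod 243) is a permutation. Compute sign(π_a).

+1

Start at x=70: 70 → 82 → 103 → 79 → 37 → 85 → 169 → … (one orbit).
Cycle type of π: 81×2 + 27×2 + 9×2 + 3×2 + 1×3; total 11 cycles.
Σ(ℓ_i−1) = 243−11 = 232; sign = (−1)^232 = +1.
Zolotarev: (22|243) = +1, matching the cycle-count sign.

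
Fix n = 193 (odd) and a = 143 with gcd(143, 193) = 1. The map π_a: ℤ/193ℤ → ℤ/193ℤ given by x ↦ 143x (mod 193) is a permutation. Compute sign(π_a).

+1

Trace 143: π^k(143) = [143, 184, 64, 81, 3, 43, 166] for k=0..6.
The orbit structure of x ↦ 143x mod 193: 13 orbits of sizes [16, 16, 16, 16, 16, 16, 16, 16, 16, 16, 16, 16, 1].
Σ(ℓ_i−1) = 193−13 = 180; sign = (−1)^180 = +1.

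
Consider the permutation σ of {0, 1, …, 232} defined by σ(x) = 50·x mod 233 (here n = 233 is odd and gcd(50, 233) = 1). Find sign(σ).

Start at x=16: 16 → 101 → 157 → 161 → 128 → 109 → 91 → … (one orbit).
Decompose π into cycles: lengths [116, 116, 1] (3 cycles, including the fixed point 0).
Σ(ℓ_i−1) = 233−3 = 230; sign = (−1)^230 = +1.

+1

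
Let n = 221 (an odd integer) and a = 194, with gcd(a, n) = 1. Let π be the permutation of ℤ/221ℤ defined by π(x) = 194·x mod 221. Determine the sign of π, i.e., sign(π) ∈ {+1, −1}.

Trace 196: π^k(196) = [196, 12, 118, 129, 53, 116, 183] for k=0..6.
π_194 has 20 disjoint cycles with lengths [16, 16, 16, 16, 16, 16, 16, 16, 16, 16, 16, 16, 16, 2, 2, 2, 2, 2, 2, 1] on {0,…,220}.
20 cycles on 221: each ℓ→(−1)^(ℓ−1), product (−1)^201 = -1.

-1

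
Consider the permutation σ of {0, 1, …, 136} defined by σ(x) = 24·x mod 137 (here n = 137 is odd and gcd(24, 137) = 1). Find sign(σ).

-1

Trace 24: π^k(24) = [24, 28, 124, 99, 47, 32, 83] for k=0..6.
Cycle type of π: 136 + 1; total 2 cycles.
n − c = 137 − 2 = 135; sign = (−1)^135 = -1.
Zolotarev: (24|137) = -1, matching the cycle-count sign.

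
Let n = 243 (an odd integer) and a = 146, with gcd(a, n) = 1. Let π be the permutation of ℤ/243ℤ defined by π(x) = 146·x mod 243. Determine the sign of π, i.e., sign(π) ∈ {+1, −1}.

-1

Orbit of 92 under x↦146x: [92, 67, 62, 61, 158, 226, 191]… (length divides ord_243(146)).
Decompose π into cycles: lengths [162, 54, 18, 6, 2, 1] (6 cycles, including the fixed point 0).
6 cycles on 243: each ℓ→(−1)^(ℓ−1), product (−1)^237 = -1.
Via Zolotarev, sign(π_{146}) = (146|243) = -1.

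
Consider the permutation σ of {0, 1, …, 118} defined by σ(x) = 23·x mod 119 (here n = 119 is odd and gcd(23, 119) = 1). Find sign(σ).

-1

Trace 46: π^k(46) = [46, 106, 58, 25, 99, 16, 11] for k=0..6.
Decompose π into cycles: lengths [48, 48, 16, 3, 3, 1] (6 cycles, including the fixed point 0).
n − c = 119 − 6 = 113; sign = (−1)^113 = -1.
Zolotarev: (23|119) = -1, matching the cycle-count sign.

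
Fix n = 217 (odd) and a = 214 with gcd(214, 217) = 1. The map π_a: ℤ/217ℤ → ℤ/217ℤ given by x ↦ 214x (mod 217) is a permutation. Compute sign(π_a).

+1

Orbit of 25 under x↦214x: [25, 142, 8, 193, 72, 1, 214]… (length divides ord_217(214)).
17 cycles of lengths [15, 15, 15, 15, 15, 15, 15, 15, 15, 15, 15, 15, 15, 15, 3, 3, 1].
Σ(ℓ_i−1) = 217−17 = 200; sign = (−1)^200 = +1.
Via Zolotarev, sign(π_{214}) = (214|217) = +1.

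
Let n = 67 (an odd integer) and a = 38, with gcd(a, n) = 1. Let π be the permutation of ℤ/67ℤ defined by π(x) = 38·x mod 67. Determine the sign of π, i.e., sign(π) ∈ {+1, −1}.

Orbit of 1 under x↦38x: [1, 38, 37, 66, 29, 30]… (length divides ord_67(38)).
12 cycles of lengths [6, 6, 6, 6, 6, 6, 6, 6, 6, 6, 6, 1].
12 cycles on 67: each ℓ→(−1)^(ℓ−1), product (−1)^55 = -1.

-1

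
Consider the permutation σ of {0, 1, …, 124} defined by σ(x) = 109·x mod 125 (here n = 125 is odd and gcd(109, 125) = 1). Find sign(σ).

+1

Orbit of 54 under x↦109x: [54, 11, 74, 66, 69, 21, 39]… (length divides ord_125(109)).
Decompose π into cycles: lengths [50, 50, 10, 10, 2, 2, 1] (7 cycles, including the fixed point 0).
sign(π) = (−1)^{n − #cycles} = (−1)^{125−7} = (−1)^118 = +1.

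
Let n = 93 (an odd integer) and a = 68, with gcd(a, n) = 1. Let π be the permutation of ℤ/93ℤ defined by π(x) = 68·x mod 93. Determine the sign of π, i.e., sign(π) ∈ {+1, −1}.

Orbit of 67 under x↦68x: [67, 92, 25, 26, 1, 68]… (length divides ord_93(68)).
17 cycles of lengths [6, 6, 6, 6, 6, 6, 6, 6, 6, 6, 6, 6, 6, 6, 6, 2, 1].
n − c = 93 − 17 = 76; sign = (−1)^76 = +1.

+1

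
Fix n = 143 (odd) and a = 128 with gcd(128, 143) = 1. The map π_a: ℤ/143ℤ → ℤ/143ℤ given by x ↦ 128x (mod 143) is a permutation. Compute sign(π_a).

Start at x=1: 1 → 128 → 82 → 57 → 3 → 98 → 103 → … (one orbit).
Cycle type of π: 60×2 + 12 + 10 + 1; total 5 cycles.
sign(π) = (−1)^{n − #cycles} = (−1)^{143−5} = (−1)^138 = +1.

+1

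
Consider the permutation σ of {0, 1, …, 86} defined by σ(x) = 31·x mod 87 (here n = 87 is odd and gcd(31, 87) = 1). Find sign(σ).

-1

Orbit of 25 under x↦31x: [25, 79, 13, 55, 52, 46, 34]… (length divides ord_87(31)).
6 cycles of lengths [28, 28, 28, 1, 1, 1].
With 6 cycles on 87 points, sign = (−1)^{87−6} = -1.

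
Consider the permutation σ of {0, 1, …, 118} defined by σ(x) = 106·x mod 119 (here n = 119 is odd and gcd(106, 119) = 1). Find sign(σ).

+1

Start at x=1: 1 → 106 → 50 → 64 → 1 (one orbit).
The orbit structure of x ↦ 106x mod 119: 35 orbits of sizes [4, 4, 4, 4, 4, 4, 4, 4, 4, 4, 4, 4, 4, 4, 4, 4, 4, 4, 4, 4, 4, 4, 4, 4, 4, 4, 4, 4, 1, 1, 1, 1, 1, 1, 1].
With 35 cycles on 119 points, sign = (−1)^{119−35} = +1.
(106|119)_J = +1 (Zolotarev's lemma cross-check).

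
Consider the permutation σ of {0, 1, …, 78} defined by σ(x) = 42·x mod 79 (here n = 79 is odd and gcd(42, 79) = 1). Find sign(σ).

Orbit of 72 under x↦42x: [72, 22, 55, 19, 8, 20, 50]… (length divides ord_79(42)).
3 cycles of lengths [39, 39, 1].
Σ(ℓ_i−1) = 79−3 = 76; sign = (−1)^76 = +1.

+1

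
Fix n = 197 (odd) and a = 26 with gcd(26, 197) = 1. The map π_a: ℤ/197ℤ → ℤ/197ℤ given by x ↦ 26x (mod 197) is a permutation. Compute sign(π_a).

Start at x=92: 92 → 28 → 137 → 16 → 22 → 178 → 97 → … (one orbit).
The orbit structure of x ↦ 26x mod 197: 3 orbits of sizes [98, 98, 1].
Σ(ℓ_i−1) = 197−3 = 194; sign = (−1)^194 = +1.

+1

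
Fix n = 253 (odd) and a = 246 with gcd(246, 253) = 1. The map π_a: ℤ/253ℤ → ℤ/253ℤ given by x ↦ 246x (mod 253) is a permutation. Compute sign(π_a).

Trace 232: π^k(232) = [232, 147, 236, 119, 179, 12, 169] for k=0..6.
Decompose π into cycles: lengths [55, 55, 55, 55, 11, 11, 5, 5, 1] (9 cycles, including the fixed point 0).
n − c = 253 − 9 = 244; sign = (−1)^244 = +1.
Via Zolotarev, sign(π_{246}) = (246|253) = +1.

+1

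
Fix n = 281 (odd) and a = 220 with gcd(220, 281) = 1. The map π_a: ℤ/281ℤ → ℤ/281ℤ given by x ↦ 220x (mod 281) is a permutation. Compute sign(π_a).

Orbit of 89 under x↦220x: [89, 191, 151, 62, 152, 1, 220]… (length divides ord_281(220)).
Cycle lengths of π_220 on ℤ/281ℤ: [40, 40, 40, 40, 40, 40, 40, 1]; 8 cycles in total.
n − c = 281 − 8 = 273; sign = (−1)^273 = -1.
The Jacobi symbol (220|281) = -1 (Zolotarev) agrees.

-1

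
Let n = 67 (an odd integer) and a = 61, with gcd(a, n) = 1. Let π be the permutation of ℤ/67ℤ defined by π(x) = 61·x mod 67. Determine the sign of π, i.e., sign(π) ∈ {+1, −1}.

Trace 54: π^k(54) = [54, 11, 1, 61, 36, 52, 23] for k=0..6.
The orbit structure of x ↦ 61x mod 67: 2 orbits of sizes [66, 1].
2 cycles on 67: each ℓ→(−1)^(ℓ−1), product (−1)^65 = -1.
Via Zolotarev, sign(π_{61}) = (61|67) = -1.

-1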